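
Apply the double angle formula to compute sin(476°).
sin(476°) = 2 sin 238° cos 238° = 0.8988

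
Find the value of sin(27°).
sin(27°) = 0.454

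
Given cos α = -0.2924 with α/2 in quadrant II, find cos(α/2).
cos(α/2) = ±√((1 + cos α)/2); negative since α/2 ∈ QII, so cos(α/2) = -0.5948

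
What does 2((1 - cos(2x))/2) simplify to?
2((1 - cos(2x))/2) = 2(sin²x) (using Power reduction)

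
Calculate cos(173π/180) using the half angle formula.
cos(173π/180) = -√((1 + cos 173π/90)/2) = -0.9925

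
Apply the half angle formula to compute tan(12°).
tan(12°) = sin 24° / (1 + cos 24°) = 0.2126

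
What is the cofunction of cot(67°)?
cot(67°) = tan(90° - 67°) = tan(23°)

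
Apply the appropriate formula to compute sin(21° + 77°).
sin(21° + 77°) = sin 21° cos 77° + cos 21° sin 77° = 0.9903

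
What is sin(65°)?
sin(65°) = 0.9063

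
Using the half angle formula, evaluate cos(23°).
cos(23°) = √((1 + cos 46°)/2) = 0.9205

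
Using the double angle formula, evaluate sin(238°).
sin(238°) = 2 sin 119° cos 119° = -0.848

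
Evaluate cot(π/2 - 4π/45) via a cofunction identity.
cot(π/2 - 4π/45) = tan(4π/45) = 0.2867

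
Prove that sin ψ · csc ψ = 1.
LHS = sin ψ · (1/sin ψ) = 1 = RHS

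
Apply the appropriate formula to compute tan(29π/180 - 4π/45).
tan(29π/180 - 4π/45) = (tan 29π/180 - tan 4π/45)/(1 + tan 29π/180 tan 4π/45) = 0.2309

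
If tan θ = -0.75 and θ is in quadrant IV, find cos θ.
cos θ = 0.8 (using tan²θ + 1 = sec²θ)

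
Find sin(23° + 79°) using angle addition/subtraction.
sin(23° + 79°) = sin 23° cos 79° + cos 23° sin 79° = 0.9781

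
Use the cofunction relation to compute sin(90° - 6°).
sin(90° - 6°) = cos(6°) = 0.9945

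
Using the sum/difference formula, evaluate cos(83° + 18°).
cos(83° + 18°) = cos 83° cos 18° - sin 83° sin 18° = -0.1908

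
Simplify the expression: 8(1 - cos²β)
8(1 - cos²β) = 8(sin²β) (using Pythagorean identity)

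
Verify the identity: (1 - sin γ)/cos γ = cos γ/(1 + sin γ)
LHS = (1 - sin γ)(1 + sin γ) / (cos γ(1 + sin γ)) = (1 - sin²γ) / (cos γ(1 + sin γ)) = cos²γ / (cos γ(1 + sin γ)) = cos γ/(1 + sin γ) = RHS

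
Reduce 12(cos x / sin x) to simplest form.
12(cos x / sin x) = 12(cot x) (using Quotient identity)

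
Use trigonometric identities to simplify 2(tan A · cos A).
2(tan A · cos A) = 2(sin A) (using Quotient identity)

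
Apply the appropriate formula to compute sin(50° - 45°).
sin(50° - 45°) = sin 50° cos 45° - cos 50° sin 45° = 0.08716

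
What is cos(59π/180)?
cos(59π/180) = 0.515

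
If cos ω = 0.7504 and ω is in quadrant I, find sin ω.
sin ω = 0.661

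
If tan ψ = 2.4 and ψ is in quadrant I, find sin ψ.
sin ψ = 0.9231 (using tan²ψ + 1 = sec²ψ)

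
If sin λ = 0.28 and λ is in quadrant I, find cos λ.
cos λ = 0.96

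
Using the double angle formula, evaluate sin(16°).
sin(16°) = 2 sin 8° cos 8° = 0.2756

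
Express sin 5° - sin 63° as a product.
sin 5° - sin 63° = 2 cos(34°) sin(-29°)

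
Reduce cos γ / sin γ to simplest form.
cos γ / sin γ = cot γ (using Quotient identity)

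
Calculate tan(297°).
tan(297°) = -1.963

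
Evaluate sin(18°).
sin(18°) = 0.309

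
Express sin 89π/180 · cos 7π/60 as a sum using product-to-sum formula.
sin 89π/180 cos 7π/60 = (1/2)[sin(89π/180+7π/60) + sin(89π/180-7π/60)]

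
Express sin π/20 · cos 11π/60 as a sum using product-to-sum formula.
sin π/20 cos 11π/60 = (1/2)[sin(π/20+11π/60) + sin(π/20-11π/60)]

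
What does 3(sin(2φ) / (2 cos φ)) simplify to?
3(sin(2φ) / (2 cos φ)) = 3(sin φ) (using Double angle)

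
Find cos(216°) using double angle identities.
cos(216°) = 2cos²108° - 1 = -0.809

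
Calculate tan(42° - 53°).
tan(42° - 53°) = (tan 42° - tan 53°)/(1 + tan 42° tan 53°) = -0.1944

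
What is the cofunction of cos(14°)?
cos(14°) = sin(90° - 14°) = sin(76°)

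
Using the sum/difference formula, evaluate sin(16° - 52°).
sin(16° - 52°) = sin 16° cos 52° - cos 16° sin 52° = -0.5878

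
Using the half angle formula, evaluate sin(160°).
sin(160°) = √((1 - cos 320°)/2) = 0.342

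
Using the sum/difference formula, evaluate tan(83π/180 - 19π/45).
tan(83π/180 - 19π/45) = (tan 83π/180 - tan 19π/45)/(1 + tan 83π/180 tan 19π/45) = 0.1228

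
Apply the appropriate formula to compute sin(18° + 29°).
sin(18° + 29°) = sin 18° cos 29° + cos 18° sin 29° = 0.7314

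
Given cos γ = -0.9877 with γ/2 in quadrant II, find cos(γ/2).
cos(γ/2) = ±√((1 + cos γ)/2); negative since γ/2 ∈ QII, so cos(γ/2) = -0.07842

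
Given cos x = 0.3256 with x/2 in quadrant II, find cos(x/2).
cos(x/2) = ±√((1 + cos x)/2); negative since x/2 ∈ QII, so cos(x/2) = -0.8141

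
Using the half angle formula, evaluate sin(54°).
sin(54°) = √((1 - cos 108°)/2) = 0.809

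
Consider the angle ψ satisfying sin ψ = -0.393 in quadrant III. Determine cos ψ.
cos ψ = ±√(1 - sin²ψ) = -0.9195 (negative in QIII)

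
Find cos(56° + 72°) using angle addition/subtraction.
cos(56° + 72°) = cos 56° cos 72° - sin 56° sin 72° = -0.6157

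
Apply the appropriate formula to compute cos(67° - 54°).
cos(67° - 54°) = cos 67° cos 54° + sin 67° sin 54° = 0.9744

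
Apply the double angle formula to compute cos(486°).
cos(486°) = cos²243° - sin²243° = -0.5878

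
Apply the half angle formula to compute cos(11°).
cos(11°) = √((1 + cos 22°)/2) = 0.9816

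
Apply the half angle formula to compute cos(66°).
cos(66°) = √((1 + cos 132°)/2) = 0.4067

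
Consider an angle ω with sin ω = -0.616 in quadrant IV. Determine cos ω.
cos ω = √(1 - sin²ω) = 0.7877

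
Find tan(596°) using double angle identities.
tan(596°) = 2 tan 298° / (1 - tan²298°) = 1.483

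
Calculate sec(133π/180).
sec(133π/180) = -1.466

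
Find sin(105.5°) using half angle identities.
sin(105.5°) = √((1 - cos 211°)/2) = 0.9636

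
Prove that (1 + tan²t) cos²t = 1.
LHS = sec²t · cos²t = (1/cos²t) · cos²t = 1 = RHS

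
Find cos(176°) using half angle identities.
cos(176°) = -√((1 + cos 352°)/2) = -0.9976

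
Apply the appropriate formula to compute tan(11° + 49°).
tan(11° + 49°) = (tan 11° + tan 49°)/(1 - tan 11° tan 49°) = √3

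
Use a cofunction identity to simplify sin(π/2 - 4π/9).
sin(π/2 - 4π/9) = cos(4π/9)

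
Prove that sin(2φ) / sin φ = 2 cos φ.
LHS = 2 sin φ cos φ / sin φ = 2 cos φ = RHS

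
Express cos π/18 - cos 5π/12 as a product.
cos π/18 - cos 5π/12 = -2 sin(17π/72) sin(-13π/72)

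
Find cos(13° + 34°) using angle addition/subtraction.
cos(13° + 34°) = cos 13° cos 34° - sin 13° sin 34° = 0.682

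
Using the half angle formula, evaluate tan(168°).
tan(168°) = sin 336° / (1 + cos 336°) = -0.2126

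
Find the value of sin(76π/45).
sin(76π/45) = -0.829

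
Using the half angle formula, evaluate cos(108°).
cos(108°) = -√((1 + cos 216°)/2) = -0.309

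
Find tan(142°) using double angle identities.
tan(142°) = 2 tan 71° / (1 - tan²71°) = -0.7813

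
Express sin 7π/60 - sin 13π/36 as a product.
sin 7π/60 - sin 13π/36 = 2 cos(43π/180) sin(-11π/90)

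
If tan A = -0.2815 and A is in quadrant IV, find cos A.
cos A = 0.9626 (using tan²A + 1 = sec²A)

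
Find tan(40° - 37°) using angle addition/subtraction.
tan(40° - 37°) = (tan 40° - tan 37°)/(1 + tan 40° tan 37°) = 0.05241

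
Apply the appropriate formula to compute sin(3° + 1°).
sin(3° + 1°) = sin 3° cos 1° + cos 3° sin 1° = 0.06976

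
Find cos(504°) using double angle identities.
cos(504°) = cos²252° - sin²252° = -0.809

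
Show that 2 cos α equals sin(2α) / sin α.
RHS = 2 sin α cos α / sin α = 2 cos α = LHS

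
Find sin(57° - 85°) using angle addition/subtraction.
sin(57° - 85°) = sin 57° cos 85° - cos 57° sin 85° = -0.4695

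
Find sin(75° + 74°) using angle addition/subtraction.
sin(75° + 74°) = sin 75° cos 74° + cos 75° sin 74° = 0.515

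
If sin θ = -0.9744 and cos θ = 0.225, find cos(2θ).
cos(2θ) = cos²θ - sin²θ = -0.8988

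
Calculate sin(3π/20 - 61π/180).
sin(3π/20 - 61π/180) = sin 3π/20 cos 61π/180 - cos 3π/20 sin 61π/180 = -0.5592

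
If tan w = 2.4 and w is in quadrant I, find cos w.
cos w = 0.3846 (using tan²w + 1 = sec²w)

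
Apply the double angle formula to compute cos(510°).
cos(510°) = cos²255° - sin²255° = -√3/2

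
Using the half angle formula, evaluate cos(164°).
cos(164°) = -√((1 + cos 328°)/2) = -0.9613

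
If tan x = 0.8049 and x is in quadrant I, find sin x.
sin x = 0.627 (using tan²x + 1 = sec²x)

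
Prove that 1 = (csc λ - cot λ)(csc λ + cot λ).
RHS = csc²λ - cot²λ = (1 + cot²λ) - cot²λ = 1 = LHS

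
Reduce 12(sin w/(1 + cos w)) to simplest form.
12(sin w/(1 + cos w)) = 12(tan(w/2)) (using Half angle)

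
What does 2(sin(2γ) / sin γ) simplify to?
2(sin(2γ) / sin γ) = 2(2 cos γ) (using Double angle)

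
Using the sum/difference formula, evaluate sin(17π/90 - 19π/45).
sin(17π/90 - 19π/45) = sin 17π/90 cos 19π/45 - cos 17π/90 sin 19π/45 = -0.6691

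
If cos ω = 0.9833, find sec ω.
sec ω = 1/cos ω = 1.017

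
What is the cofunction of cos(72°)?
cos(72°) = sin(90° - 72°) = sin(18°)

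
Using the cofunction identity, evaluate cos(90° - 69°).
cos(90° - 69°) = sin(69°) = 0.9336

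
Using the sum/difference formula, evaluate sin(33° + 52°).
sin(33° + 52°) = sin 33° cos 52° + cos 33° sin 52° = 0.9962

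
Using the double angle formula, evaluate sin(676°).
sin(676°) = 2 sin 338° cos 338° = -0.6947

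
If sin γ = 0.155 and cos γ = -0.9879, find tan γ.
tan γ = sin γ / cos γ = -0.1569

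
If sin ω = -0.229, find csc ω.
csc ω = 1/sin ω = -4.367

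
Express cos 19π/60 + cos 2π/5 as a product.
cos 19π/60 + cos 2π/5 = 2 cos(43π/120) cos(-π/24)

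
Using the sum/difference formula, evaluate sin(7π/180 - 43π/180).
sin(7π/180 - 43π/180) = sin 7π/180 cos 43π/180 - cos 7π/180 sin 43π/180 = -0.5878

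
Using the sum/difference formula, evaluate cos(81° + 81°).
cos(81° + 81°) = cos 81° cos 81° - sin 81° sin 81° = -0.9511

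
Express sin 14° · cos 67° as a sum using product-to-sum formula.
sin 14° cos 67° = (1/2)[sin(14°+67°) + sin(14°-67°)]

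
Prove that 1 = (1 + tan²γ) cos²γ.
RHS = sec²γ · cos²γ = (1/cos²γ) · cos²γ = 1 = LHS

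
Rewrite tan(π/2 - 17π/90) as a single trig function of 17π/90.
tan(π/2 - 17π/90) = cot(17π/90)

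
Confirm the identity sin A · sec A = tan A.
LHS = sin A · (1/cos A) = sin A/cos A = tan A = RHS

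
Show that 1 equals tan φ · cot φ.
RHS = (sin φ/cos φ) · (cos φ/sin φ) = 1 = LHS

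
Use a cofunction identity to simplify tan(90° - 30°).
tan(90° - 30°) = cot(30°)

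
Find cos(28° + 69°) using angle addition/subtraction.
cos(28° + 69°) = cos 28° cos 69° - sin 28° sin 69° = -0.1219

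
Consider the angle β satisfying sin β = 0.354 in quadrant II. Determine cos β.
cos β = ±√(1 - sin²β) = -0.9352 (negative in QII)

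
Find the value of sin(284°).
sin(284°) = -0.9703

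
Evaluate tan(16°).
tan(16°) = 0.2867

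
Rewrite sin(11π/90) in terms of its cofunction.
sin(11π/90) = cos(π/2 - 11π/90) = cos(17π/45)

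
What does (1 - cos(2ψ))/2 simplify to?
(1 - cos(2ψ))/2 = sin²ψ (using Power reduction)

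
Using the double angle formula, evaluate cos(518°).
cos(518°) = 2cos²259° - 1 = -0.9272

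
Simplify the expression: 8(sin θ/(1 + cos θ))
8(sin θ/(1 + cos θ)) = 8(tan(θ/2)) (using Half angle)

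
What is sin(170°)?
sin(170°) = 0.1736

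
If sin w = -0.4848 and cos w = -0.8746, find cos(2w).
cos(2w) = cos²w - sin²w = 0.5299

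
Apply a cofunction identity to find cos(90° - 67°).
cos(90° - 67°) = sin(67°) = 0.9205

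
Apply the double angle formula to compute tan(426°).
tan(426°) = 2 tan 213° / (1 - tan²213°) = 2.246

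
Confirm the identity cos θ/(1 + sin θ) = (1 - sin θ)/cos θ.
RHS = (1 - sin θ)(1 + sin θ) / (cos θ(1 + sin θ)) = (1 - sin²θ) / (cos θ(1 + sin θ)) = cos²θ / (cos θ(1 + sin θ)) = cos θ/(1 + sin θ) = LHS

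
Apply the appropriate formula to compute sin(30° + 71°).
sin(30° + 71°) = sin 30° cos 71° + cos 30° sin 71° = 0.9816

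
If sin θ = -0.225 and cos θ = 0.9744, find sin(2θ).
sin(2θ) = 2 sin θ cos θ = -0.4385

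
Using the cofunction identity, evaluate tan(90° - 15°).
tan(90° - 15°) = cot(15°) = 2+√3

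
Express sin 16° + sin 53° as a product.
sin 16° + sin 53° = 2 sin(34.5°) cos(-18.5°)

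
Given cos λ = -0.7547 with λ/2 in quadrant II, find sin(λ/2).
sin(λ/2) = ±√((1 - cos λ)/2); positive since λ/2 ∈ QII, so sin(λ/2) = 0.9367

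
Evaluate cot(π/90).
cot(π/90) = 28.64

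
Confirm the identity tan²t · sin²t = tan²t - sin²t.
RHS = sin²t/cos²t - sin²t = sin²t(1/cos²t - 1) = sin²t · (1 - cos²t)/cos²t = sin²t · sin²t/cos²t = sin²t · tan²t = LHS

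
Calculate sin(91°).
sin(91°) = 0.9998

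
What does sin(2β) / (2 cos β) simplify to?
sin(2β) / (2 cos β) = sin β (using Double angle)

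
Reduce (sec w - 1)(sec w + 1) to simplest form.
(sec w - 1)(sec w + 1) = tan²w (using Diff. of squares)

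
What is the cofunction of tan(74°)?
tan(74°) = cot(90° - 74°) = cot(16°)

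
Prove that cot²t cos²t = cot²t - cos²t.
RHS = cos²t/sin²t - cos²t = cos²t(1/sin²t - 1) = cos²t · (1 - sin²t)/sin²t = cos²t · cos²t/sin²t = cos²t · cot²t = LHS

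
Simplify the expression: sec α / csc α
sec α / csc α = tan α (using Reciprocal identities)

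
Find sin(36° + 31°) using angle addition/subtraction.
sin(36° + 31°) = sin 36° cos 31° + cos 36° sin 31° = 0.9205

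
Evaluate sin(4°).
sin(4°) = 0.06976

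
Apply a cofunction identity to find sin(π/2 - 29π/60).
sin(π/2 - 29π/60) = cos(29π/60) = 0.05234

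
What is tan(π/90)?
tan(π/90) = 0.03492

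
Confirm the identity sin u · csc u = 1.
LHS = sin u · (1/sin u) = 1 = RHS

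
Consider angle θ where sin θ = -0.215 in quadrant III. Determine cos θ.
cos θ = ±√(1 - sin²θ) = -0.9766 (negative in QIII)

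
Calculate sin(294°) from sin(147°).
sin(294°) = 2 sin 147° cos 147° = -0.9135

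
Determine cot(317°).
cot(317°) = -1.072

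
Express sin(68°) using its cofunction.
sin(68°) = cos(90° - 68°) = cos(22°)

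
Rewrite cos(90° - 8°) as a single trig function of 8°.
cos(90° - 8°) = sin(8°)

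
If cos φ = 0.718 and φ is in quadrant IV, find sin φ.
sin φ = -0.696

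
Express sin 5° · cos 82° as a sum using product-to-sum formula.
sin 5° cos 82° = (1/2)[sin(5°+82°) + sin(5°-82°)]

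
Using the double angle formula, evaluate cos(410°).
cos(410°) = 2cos²205° - 1 = 0.6428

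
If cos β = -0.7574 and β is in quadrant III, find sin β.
sin β = -0.653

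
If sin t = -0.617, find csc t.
csc t = 1/sin t = -1.621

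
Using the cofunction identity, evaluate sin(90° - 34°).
sin(90° - 34°) = cos(34°) = 0.829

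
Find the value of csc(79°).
csc(79°) = 1.019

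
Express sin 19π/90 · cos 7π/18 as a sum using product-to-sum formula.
sin 19π/90 cos 7π/18 = (1/2)[sin(19π/90+7π/18) + sin(19π/90-7π/18)]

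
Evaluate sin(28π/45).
sin(28π/45) = 0.9272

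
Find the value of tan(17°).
tan(17°) = 0.3057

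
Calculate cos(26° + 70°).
cos(26° + 70°) = cos 26° cos 70° - sin 26° sin 70° = -0.1045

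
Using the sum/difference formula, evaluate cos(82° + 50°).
cos(82° + 50°) = cos 82° cos 50° - sin 82° sin 50° = -0.6691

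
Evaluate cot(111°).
cot(111°) = -0.3839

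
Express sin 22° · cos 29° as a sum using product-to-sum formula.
sin 22° cos 29° = (1/2)[sin(22°+29°) + sin(22°-29°)]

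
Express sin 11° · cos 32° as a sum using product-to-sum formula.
sin 11° cos 32° = (1/2)[sin(11°+32°) + sin(11°-32°)]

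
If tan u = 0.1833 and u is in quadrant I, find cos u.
cos u = 0.9836 (using tan²u + 1 = sec²u)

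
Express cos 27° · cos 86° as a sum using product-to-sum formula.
cos 27° cos 86° = (1/2)[cos(27°-86°) + cos(27°+86°)]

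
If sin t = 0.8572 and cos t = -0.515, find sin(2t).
sin(2t) = 2 sin t cos t = -0.8829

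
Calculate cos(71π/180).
cos(71π/180) = 0.3256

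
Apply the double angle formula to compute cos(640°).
cos(640°) = 2cos²320° - 1 = 0.1736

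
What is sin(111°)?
sin(111°) = 0.9336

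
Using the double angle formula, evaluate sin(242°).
sin(242°) = 2 sin 121° cos 121° = -0.8829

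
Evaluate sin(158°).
sin(158°) = 0.3746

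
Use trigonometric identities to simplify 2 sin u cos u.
2 sin u cos u = sin(2u) (using Double angle)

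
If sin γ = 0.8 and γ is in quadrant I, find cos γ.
cos γ = 0.6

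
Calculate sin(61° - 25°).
sin(61° - 25°) = sin 61° cos 25° - cos 61° sin 25° = 0.5878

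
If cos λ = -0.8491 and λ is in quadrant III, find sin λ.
sin λ = -0.5282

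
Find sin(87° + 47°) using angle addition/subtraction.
sin(87° + 47°) = sin 87° cos 47° + cos 87° sin 47° = 0.7193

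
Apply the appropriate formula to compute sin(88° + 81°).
sin(88° + 81°) = sin 88° cos 81° + cos 88° sin 81° = 0.1908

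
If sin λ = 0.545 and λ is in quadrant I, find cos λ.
cos λ = 0.8384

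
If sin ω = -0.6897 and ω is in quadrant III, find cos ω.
cos ω = -0.7241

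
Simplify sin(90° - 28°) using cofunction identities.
sin(90° - 28°) = cos(28°)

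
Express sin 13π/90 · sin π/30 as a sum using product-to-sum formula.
sin 13π/90 sin π/30 = (1/2)[cos(13π/90-π/30) - cos(13π/90+π/30)]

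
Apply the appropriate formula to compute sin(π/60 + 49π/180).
sin(π/60 + 49π/180) = sin π/60 cos 49π/180 + cos π/60 sin 49π/180 = 0.788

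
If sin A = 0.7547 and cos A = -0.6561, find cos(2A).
cos(2A) = cos²A - sin²A = -0.1391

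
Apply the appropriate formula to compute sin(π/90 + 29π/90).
sin(π/90 + 29π/90) = sin π/90 cos 29π/90 + cos π/90 sin 29π/90 = √3/2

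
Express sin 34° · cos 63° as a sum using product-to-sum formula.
sin 34° cos 63° = (1/2)[sin(34°+63°) + sin(34°-63°)]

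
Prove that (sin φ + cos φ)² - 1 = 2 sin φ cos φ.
LHS = sin²φ + 2 sin φ cos φ + cos²φ - 1 = (sin²φ + cos²φ) + 2 sin φ cos φ - 1 = 1 + 2 sin φ cos φ - 1 = 2 sin φ cos φ = RHS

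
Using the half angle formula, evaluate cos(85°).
cos(85°) = √((1 + cos 170°)/2) = 0.08716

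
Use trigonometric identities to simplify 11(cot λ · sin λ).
11(cot λ · sin λ) = 11(cos λ) (using Quotient identity)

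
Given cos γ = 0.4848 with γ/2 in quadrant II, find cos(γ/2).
cos(γ/2) = ±√((1 + cos γ)/2); negative since γ/2 ∈ QII, so cos(γ/2) = -0.8616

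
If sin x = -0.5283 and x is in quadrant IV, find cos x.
cos x = 0.8491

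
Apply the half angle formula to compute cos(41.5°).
cos(41.5°) = √((1 + cos 83°)/2) = 0.749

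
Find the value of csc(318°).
csc(318°) = -1.494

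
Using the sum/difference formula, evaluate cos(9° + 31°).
cos(9° + 31°) = cos 9° cos 31° - sin 9° sin 31° = 0.766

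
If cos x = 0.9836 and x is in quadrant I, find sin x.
sin x = 0.1804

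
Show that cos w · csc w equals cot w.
LHS = cos w · (1/sin w) = cos w/sin w = cot w = RHS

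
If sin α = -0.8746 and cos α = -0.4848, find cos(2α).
cos(2α) = cos²α - sin²α = -0.5299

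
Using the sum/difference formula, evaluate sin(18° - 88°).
sin(18° - 88°) = sin 18° cos 88° - cos 18° sin 88° = -0.9397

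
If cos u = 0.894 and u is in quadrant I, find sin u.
sin u = 0.4481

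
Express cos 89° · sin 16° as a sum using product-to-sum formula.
cos 89° sin 16° = (1/2)[sin(89°+16°) - sin(89°-16°)]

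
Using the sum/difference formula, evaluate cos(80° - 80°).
cos(80° - 80°) = cos 80° cos 80° + sin 80° sin 80° = 1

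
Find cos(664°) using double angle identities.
cos(664°) = cos²332° - sin²332° = 0.5592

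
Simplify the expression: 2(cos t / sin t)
2(cos t / sin t) = 2(cot t) (using Quotient identity)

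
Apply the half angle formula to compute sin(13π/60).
sin(13π/60) = √((1 - cos 13π/30)/2) = 0.6293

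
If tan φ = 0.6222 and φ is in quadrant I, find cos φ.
cos φ = 0.8491 (using tan²φ + 1 = sec²φ)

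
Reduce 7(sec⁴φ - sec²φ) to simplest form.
7(sec⁴φ - sec²φ) = 7(tan⁴φ + tan²φ) (using Pythagorean)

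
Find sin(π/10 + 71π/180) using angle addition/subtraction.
sin(π/10 + 71π/180) = sin π/10 cos 71π/180 + cos π/10 sin 71π/180 = 0.9998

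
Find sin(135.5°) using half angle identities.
sin(135.5°) = √((1 - cos 271°)/2) = 0.7009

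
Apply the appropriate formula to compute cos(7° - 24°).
cos(7° - 24°) = cos 7° cos 24° + sin 7° sin 24° = 0.9563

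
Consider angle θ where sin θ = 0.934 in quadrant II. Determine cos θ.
cos θ = ±√(1 - sin²θ) = -0.3573 (negative in QII)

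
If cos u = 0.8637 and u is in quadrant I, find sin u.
sin u = 0.504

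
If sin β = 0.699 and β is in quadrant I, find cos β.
cos β = 0.7151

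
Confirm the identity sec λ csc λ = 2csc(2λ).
RHS = 2/sin(2λ) = 2/(2 sin λ cos λ) = 1/(sin λ cos λ) = (1/cos λ)(1/sin λ) = sec λ csc λ = LHS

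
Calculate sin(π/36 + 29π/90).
sin(π/36 + 29π/90) = sin π/36 cos 29π/90 + cos π/36 sin 29π/90 = 0.891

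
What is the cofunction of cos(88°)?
cos(88°) = sin(90° - 88°) = sin(2°)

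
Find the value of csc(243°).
csc(243°) = -1.122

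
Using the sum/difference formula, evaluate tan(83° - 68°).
tan(83° - 68°) = (tan 83° - tan 68°)/(1 + tan 83° tan 68°) = 2-√3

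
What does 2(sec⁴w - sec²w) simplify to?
2(sec⁴w - sec²w) = 2(tan⁴w + tan²w) (using Pythagorean)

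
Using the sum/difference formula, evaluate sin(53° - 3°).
sin(53° - 3°) = sin 53° cos 3° - cos 53° sin 3° = 0.766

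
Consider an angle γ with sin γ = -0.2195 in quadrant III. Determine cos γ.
cos γ = ±√(1 - sin²γ) = -0.9756 (negative in QIII)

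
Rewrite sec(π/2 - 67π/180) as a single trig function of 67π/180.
sec(π/2 - 67π/180) = csc(67π/180)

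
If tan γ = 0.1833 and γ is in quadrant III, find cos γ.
cos γ = -0.9836 (using tan²γ + 1 = sec²γ)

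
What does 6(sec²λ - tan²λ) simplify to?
6(sec²λ - tan²λ) = 6 (using Pythagorean identity)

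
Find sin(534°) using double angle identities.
sin(534°) = 2 sin 267° cos 267° = 0.1045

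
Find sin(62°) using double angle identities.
sin(62°) = 2 sin 31° cos 31° = 0.8829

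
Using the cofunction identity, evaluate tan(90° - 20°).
tan(90° - 20°) = cot(20°) = 2.747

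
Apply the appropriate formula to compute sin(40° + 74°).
sin(40° + 74°) = sin 40° cos 74° + cos 40° sin 74° = 0.9135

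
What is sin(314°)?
sin(314°) = -0.7193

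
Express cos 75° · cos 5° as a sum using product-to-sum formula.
cos 75° cos 5° = (1/2)[cos(75°-5°) + cos(75°+5°)]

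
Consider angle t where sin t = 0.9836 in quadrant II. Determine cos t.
cos t = ±√(1 - sin²t) = -0.1804 (negative in QII)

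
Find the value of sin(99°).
sin(99°) = 0.9877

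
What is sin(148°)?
sin(148°) = 0.5299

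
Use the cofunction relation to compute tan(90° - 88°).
tan(90° - 88°) = cot(88°) = 0.03492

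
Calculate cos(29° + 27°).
cos(29° + 27°) = cos 29° cos 27° - sin 29° sin 27° = 0.5592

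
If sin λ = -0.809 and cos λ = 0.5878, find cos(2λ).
cos(2λ) = cos²λ - sin²λ = -0.309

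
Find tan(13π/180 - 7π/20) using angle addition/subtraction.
tan(13π/180 - 7π/20) = (tan 13π/180 - tan 7π/20)/(1 + tan 13π/180 tan 7π/20) = -1.192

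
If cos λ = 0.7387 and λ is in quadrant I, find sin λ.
sin λ = 0.674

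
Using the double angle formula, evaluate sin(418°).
sin(418°) = 2 sin 209° cos 209° = 0.848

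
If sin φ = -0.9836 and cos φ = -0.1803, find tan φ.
tan φ = sin φ / cos φ = 5.455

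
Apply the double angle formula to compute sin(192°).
sin(192°) = 2 sin 96° cos 96° = -0.2079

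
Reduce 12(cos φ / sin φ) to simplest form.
12(cos φ / sin φ) = 12(cot φ) (using Quotient identity)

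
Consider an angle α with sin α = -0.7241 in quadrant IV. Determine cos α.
cos α = √(1 - sin²α) = 0.6897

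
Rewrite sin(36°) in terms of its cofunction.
sin(36°) = cos(90° - 36°) = cos(54°)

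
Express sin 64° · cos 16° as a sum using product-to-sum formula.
sin 64° cos 16° = (1/2)[sin(64°+16°) + sin(64°-16°)]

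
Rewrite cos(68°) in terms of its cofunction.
cos(68°) = sin(90° - 68°) = sin(22°)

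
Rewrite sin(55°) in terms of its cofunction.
sin(55°) = cos(90° - 55°) = cos(35°)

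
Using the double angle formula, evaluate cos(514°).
cos(514°) = cos²257° - sin²257° = -0.8988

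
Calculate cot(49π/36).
cot(49π/36) = 0.4663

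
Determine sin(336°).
sin(336°) = -0.4067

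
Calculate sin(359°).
sin(359°) = -0.01745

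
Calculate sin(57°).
sin(57°) = 0.8387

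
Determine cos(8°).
cos(8°) = 0.9903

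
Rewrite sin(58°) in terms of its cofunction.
sin(58°) = cos(90° - 58°) = cos(32°)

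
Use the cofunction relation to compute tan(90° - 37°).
tan(90° - 37°) = cot(37°) = 1.327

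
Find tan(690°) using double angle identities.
tan(690°) = 2 tan 345° / (1 - tan²345°) = -√3/3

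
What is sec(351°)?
sec(351°) = 1.012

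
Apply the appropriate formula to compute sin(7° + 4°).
sin(7° + 4°) = sin 7° cos 4° + cos 7° sin 4° = 0.1908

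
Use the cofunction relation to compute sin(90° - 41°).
sin(90° - 41°) = cos(41°) = 0.7547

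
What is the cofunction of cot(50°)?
cot(50°) = tan(90° - 50°) = tan(40°)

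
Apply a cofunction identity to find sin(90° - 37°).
sin(90° - 37°) = cos(37°) = 0.7986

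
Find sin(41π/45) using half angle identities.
sin(41π/45) = √((1 - cos 82π/45)/2) = 0.2756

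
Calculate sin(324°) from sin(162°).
sin(324°) = 2 sin 162° cos 162° = -0.5878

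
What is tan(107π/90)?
tan(107π/90) = 0.6745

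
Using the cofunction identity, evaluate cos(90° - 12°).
cos(90° - 12°) = sin(12°) = 0.2079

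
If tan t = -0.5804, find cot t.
cot t = 1/tan t = -1.723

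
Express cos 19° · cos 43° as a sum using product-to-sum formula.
cos 19° cos 43° = (1/2)[cos(19°-43°) + cos(19°+43°)]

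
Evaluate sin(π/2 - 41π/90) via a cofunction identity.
sin(π/2 - 41π/90) = cos(41π/90) = 0.1392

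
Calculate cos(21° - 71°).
cos(21° - 71°) = cos 21° cos 71° + sin 21° sin 71° = 0.6428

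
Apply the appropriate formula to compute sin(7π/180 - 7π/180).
sin(7π/180 - 7π/180) = sin 7π/180 cos 7π/180 - cos 7π/180 sin 7π/180 = 0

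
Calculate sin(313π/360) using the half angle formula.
sin(313π/360) = √((1 - cos 313π/180)/2) = 0.3987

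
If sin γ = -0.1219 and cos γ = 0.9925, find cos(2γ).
cos(2γ) = cos²γ - sin²γ = 0.9702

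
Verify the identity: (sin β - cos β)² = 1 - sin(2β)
LHS = sin²β - 2 sin β cos β + cos²β = (sin²β + cos²β) - 2 sin β cos β = 1 - sin(2β) = RHS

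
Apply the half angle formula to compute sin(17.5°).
sin(17.5°) = √((1 - cos 35°)/2) = 0.3007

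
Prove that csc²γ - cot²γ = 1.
LHS = 1/sin²γ - cos²γ/sin²γ = (1 - cos²γ)/sin²γ = sin²γ/sin²γ = 1 = RHS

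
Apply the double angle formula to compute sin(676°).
sin(676°) = 2 sin 338° cos 338° = -0.6947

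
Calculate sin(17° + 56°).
sin(17° + 56°) = sin 17° cos 56° + cos 17° sin 56° = 0.9563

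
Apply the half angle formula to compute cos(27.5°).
cos(27.5°) = √((1 + cos 55°)/2) = 0.887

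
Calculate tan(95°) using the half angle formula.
tan(95°) = sin 190° / (1 + cos 190°) = -11.43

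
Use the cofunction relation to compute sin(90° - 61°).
sin(90° - 61°) = cos(61°) = 0.4848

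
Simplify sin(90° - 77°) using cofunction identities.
sin(90° - 77°) = cos(77°)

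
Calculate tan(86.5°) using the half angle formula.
tan(86.5°) = sin 173° / (1 + cos 173°) = 16.35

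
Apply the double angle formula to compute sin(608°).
sin(608°) = 2 sin 304° cos 304° = -0.9272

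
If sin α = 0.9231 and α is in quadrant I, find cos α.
cos α = 0.3846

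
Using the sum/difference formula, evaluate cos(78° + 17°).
cos(78° + 17°) = cos 78° cos 17° - sin 78° sin 17° = -0.08716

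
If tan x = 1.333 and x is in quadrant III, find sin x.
sin x = -0.7999 (using tan²x + 1 = sec²x)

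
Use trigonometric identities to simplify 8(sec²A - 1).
8(sec²A - 1) = 8(tan²A) (using Pythagorean identity)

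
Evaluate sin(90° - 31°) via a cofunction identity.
sin(90° - 31°) = cos(31°) = 0.8572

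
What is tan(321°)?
tan(321°) = -0.8098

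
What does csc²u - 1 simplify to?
csc²u - 1 = cot²u (using Pythagorean identity)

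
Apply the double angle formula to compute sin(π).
sin(π) = 2 sin π/2 cos π/2 = 0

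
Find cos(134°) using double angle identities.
cos(134°) = cos²67° - sin²67° = -0.6947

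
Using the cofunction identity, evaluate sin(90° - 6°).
sin(90° - 6°) = cos(6°) = 0.9945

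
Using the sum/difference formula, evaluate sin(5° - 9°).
sin(5° - 9°) = sin 5° cos 9° - cos 5° sin 9° = -0.06976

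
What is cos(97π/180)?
cos(97π/180) = -0.1219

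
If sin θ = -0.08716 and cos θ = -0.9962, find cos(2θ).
cos(2θ) = cos²θ - sin²θ = 0.9848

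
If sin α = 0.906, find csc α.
csc α = 1/sin α = 1.104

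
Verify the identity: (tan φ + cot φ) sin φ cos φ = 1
LHS = (sin φ/cos φ + cos φ/sin φ) sin φ cos φ = ((sin²φ + cos²φ)/(sin φ cos φ)) · sin φ cos φ = sin²φ + cos²φ = 1 = RHS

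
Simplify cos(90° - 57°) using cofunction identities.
cos(90° - 57°) = sin(57°)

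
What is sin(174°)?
sin(174°) = 0.1045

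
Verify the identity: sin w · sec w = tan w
LHS = sin w · (1/cos w) = sin w/cos w = tan w = RHS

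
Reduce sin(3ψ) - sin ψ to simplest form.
sin(3ψ) - sin ψ = 2 cos(2ψ) sin ψ (using Sum-to-product)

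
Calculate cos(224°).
cos(224°) = -0.7193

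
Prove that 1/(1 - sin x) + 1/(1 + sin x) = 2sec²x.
LHS = [(1 + sin x) + (1 - sin x)] / [(1 - sin x)(1 + sin x)] = 2/(1 - sin²x) = 2/cos²x = 2sec²x = RHS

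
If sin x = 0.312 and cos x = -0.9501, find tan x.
tan x = sin x / cos x = -0.3284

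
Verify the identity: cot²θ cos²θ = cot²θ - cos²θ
RHS = cos²θ/sin²θ - cos²θ = cos²θ(1/sin²θ - 1) = cos²θ · (1 - sin²θ)/sin²θ = cos²θ · cos²θ/sin²θ = cos²θ · cot²θ = LHS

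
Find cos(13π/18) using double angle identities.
cos(13π/18) = cos²13π/36 - sin²13π/36 = -0.6428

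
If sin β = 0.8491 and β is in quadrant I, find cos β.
cos β = 0.5282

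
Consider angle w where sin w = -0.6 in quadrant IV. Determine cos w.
cos w = √(1 - sin²w) = 0.8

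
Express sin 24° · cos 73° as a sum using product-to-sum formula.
sin 24° cos 73° = (1/2)[sin(24°+73°) + sin(24°-73°)]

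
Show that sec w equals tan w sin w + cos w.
RHS = sin²w/cos w + cos w = (sin²w + cos²w)/cos w = 1/cos w = sec w = LHS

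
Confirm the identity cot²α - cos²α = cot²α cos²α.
LHS = cos²α/sin²α - cos²α = cos²α(1/sin²α - 1) = cos²α · (1 - sin²α)/sin²α = cos²α · cos²α/sin²α = cos²α · cot²α = RHS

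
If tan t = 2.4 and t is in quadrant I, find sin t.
sin t = 0.9231 (using tan²t + 1 = sec²t)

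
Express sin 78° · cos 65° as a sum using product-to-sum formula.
sin 78° cos 65° = (1/2)[sin(78°+65°) + sin(78°-65°)]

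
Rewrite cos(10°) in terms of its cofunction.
cos(10°) = sin(90° - 10°) = sin(80°)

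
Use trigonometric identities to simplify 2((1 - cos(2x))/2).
2((1 - cos(2x))/2) = 2(sin²x) (using Power reduction)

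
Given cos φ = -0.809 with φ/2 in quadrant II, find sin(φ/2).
sin(φ/2) = ±√((1 - cos φ)/2); positive since φ/2 ∈ QII, so sin(φ/2) = 0.9511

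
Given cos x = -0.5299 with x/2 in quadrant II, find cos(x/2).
cos(x/2) = ±√((1 + cos x)/2); negative since x/2 ∈ QII, so cos(x/2) = -0.4848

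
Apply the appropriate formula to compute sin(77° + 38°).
sin(77° + 38°) = sin 77° cos 38° + cos 77° sin 38° = 0.9063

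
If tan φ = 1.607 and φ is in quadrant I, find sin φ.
sin φ = 0.849 (using tan²φ + 1 = sec²φ)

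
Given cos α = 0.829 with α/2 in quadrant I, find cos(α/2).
cos(α/2) = ±√((1 + cos α)/2); positive since α/2 ∈ QI, so cos(α/2) = 0.9563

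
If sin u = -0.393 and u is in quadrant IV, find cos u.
cos u = 0.9195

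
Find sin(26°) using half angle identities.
sin(26°) = √((1 - cos 52°)/2) = 0.4384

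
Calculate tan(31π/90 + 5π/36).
tan(31π/90 + 5π/36) = (tan 31π/90 + tan 5π/36)/(1 - tan 31π/90 tan 5π/36) = 19.08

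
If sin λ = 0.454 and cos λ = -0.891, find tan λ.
tan λ = sin λ / cos λ = -0.5095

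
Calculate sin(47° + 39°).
sin(47° + 39°) = sin 47° cos 39° + cos 47° sin 39° = 0.9976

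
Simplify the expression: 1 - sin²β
1 - sin²β = cos²β (using Pythagorean identity)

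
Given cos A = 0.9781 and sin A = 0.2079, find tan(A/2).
tan(A/2) = sin A / (1 + cos A) = 0.1051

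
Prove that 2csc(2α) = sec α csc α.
LHS = 2/sin(2α) = 2/(2 sin α cos α) = 1/(sin α cos α) = (1/cos α)(1/sin α) = sec α csc α = RHS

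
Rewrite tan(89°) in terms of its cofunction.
tan(89°) = cot(90° - 89°) = cot(1°)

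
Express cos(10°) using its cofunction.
cos(10°) = sin(90° - 10°) = sin(80°)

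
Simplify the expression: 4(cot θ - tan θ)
4(cot θ - tan θ) = 4(2 cot(2θ)) (using Double angle)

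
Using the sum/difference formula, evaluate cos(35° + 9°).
cos(35° + 9°) = cos 35° cos 9° - sin 35° sin 9° = 0.7193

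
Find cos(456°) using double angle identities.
cos(456°) = 2cos²228° - 1 = -0.1045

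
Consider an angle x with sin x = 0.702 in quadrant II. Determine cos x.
cos x = ±√(1 - sin²x) = -0.7122 (negative in QII)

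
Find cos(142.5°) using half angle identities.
cos(142.5°) = -√((1 + cos 285°)/2) = -0.7934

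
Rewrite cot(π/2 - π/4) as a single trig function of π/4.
cot(π/2 - π/4) = tan(π/4)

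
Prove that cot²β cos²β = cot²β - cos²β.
RHS = cos²β/sin²β - cos²β = cos²β(1/sin²β - 1) = cos²β · (1 - sin²β)/sin²β = cos²β · cos²β/sin²β = cos²β · cot²β = LHS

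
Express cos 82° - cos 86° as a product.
cos 82° - cos 86° = -2 sin(84°) sin(-2°)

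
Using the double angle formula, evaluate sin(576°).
sin(576°) = 2 sin 288° cos 288° = -0.5878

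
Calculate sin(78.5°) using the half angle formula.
sin(78.5°) = √((1 - cos 157°)/2) = 0.9799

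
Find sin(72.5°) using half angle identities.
sin(72.5°) = √((1 - cos 145°)/2) = 0.9537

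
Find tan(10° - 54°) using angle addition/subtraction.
tan(10° - 54°) = (tan 10° - tan 54°)/(1 + tan 10° tan 54°) = -0.9657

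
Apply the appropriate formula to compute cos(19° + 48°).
cos(19° + 48°) = cos 19° cos 48° - sin 19° sin 48° = 0.3907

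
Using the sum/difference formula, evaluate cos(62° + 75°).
cos(62° + 75°) = cos 62° cos 75° - sin 62° sin 75° = -0.7314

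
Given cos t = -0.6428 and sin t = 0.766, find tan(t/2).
tan(t/2) = sin t / (1 + cos t) = 2.144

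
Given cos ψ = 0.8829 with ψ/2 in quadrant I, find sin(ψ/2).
sin(ψ/2) = ±√((1 - cos ψ)/2); positive since ψ/2 ∈ QI, so sin(ψ/2) = 0.242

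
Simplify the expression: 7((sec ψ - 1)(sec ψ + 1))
7((sec ψ - 1)(sec ψ + 1)) = 7(tan²ψ) (using Diff. of squares)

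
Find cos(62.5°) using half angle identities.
cos(62.5°) = √((1 + cos 125°)/2) = 0.4617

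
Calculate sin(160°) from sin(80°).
sin(160°) = 2 sin 80° cos 80° = 0.342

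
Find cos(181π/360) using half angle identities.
cos(181π/360) = -√((1 + cos 181π/180)/2) = -0.008727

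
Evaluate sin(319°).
sin(319°) = -0.6561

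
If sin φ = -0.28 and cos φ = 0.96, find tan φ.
tan φ = sin φ / cos φ = -0.2917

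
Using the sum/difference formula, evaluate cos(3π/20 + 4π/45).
cos(3π/20 + 4π/45) = cos 3π/20 cos 4π/45 - sin 3π/20 sin 4π/45 = 0.7314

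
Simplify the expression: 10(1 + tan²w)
10(1 + tan²w) = 10(sec²w) (using Pythagorean identity)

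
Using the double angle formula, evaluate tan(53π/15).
tan(53π/15) = 2 tan 53π/30 / (1 - tan²53π/30) = -9.514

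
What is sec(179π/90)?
sec(179π/90) = 1.001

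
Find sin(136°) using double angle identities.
sin(136°) = 2 sin 68° cos 68° = 0.6947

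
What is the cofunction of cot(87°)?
cot(87°) = tan(90° - 87°) = tan(3°)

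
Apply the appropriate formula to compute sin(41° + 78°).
sin(41° + 78°) = sin 41° cos 78° + cos 41° sin 78° = 0.8746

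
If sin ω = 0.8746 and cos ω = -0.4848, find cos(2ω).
cos(2ω) = cos²ω - sin²ω = -0.5299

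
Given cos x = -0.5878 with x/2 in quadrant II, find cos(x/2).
cos(x/2) = ±√((1 + cos x)/2); negative since x/2 ∈ QII, so cos(x/2) = -0.454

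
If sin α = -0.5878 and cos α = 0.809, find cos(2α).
cos(2α) = cos²α - sin²α = 0.309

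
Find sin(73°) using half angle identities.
sin(73°) = √((1 - cos 146°)/2) = 0.9563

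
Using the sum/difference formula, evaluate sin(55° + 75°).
sin(55° + 75°) = sin 55° cos 75° + cos 55° sin 75° = 0.766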